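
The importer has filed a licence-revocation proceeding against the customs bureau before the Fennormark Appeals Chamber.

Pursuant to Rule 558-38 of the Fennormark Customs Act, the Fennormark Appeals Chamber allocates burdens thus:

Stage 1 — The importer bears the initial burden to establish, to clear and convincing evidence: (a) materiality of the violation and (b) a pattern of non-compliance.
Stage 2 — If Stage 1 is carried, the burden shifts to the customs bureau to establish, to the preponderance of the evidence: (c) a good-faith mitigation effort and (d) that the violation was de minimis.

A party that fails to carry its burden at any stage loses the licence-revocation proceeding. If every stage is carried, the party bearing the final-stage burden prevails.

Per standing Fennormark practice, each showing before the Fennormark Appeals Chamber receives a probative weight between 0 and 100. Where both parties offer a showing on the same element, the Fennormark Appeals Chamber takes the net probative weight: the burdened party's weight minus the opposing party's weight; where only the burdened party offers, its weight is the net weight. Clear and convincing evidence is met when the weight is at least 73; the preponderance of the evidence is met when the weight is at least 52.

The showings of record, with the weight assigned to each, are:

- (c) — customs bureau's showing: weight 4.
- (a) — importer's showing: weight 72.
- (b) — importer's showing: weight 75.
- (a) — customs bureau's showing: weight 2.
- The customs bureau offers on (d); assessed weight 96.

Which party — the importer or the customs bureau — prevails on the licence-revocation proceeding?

customs bureau

At Stage 1 the importer must meet clear and convincing evidence (weight is at least 73): on (a) the weight is 72 less the opposing 2 gives net 70, which does not reach 73, so (a) does not meet the standard; on (b) the weight is 75, ≥ 73, so (b) meets the standard.
  Stage 1 not carried; the importer fails its burden.
The customs bureau prevails.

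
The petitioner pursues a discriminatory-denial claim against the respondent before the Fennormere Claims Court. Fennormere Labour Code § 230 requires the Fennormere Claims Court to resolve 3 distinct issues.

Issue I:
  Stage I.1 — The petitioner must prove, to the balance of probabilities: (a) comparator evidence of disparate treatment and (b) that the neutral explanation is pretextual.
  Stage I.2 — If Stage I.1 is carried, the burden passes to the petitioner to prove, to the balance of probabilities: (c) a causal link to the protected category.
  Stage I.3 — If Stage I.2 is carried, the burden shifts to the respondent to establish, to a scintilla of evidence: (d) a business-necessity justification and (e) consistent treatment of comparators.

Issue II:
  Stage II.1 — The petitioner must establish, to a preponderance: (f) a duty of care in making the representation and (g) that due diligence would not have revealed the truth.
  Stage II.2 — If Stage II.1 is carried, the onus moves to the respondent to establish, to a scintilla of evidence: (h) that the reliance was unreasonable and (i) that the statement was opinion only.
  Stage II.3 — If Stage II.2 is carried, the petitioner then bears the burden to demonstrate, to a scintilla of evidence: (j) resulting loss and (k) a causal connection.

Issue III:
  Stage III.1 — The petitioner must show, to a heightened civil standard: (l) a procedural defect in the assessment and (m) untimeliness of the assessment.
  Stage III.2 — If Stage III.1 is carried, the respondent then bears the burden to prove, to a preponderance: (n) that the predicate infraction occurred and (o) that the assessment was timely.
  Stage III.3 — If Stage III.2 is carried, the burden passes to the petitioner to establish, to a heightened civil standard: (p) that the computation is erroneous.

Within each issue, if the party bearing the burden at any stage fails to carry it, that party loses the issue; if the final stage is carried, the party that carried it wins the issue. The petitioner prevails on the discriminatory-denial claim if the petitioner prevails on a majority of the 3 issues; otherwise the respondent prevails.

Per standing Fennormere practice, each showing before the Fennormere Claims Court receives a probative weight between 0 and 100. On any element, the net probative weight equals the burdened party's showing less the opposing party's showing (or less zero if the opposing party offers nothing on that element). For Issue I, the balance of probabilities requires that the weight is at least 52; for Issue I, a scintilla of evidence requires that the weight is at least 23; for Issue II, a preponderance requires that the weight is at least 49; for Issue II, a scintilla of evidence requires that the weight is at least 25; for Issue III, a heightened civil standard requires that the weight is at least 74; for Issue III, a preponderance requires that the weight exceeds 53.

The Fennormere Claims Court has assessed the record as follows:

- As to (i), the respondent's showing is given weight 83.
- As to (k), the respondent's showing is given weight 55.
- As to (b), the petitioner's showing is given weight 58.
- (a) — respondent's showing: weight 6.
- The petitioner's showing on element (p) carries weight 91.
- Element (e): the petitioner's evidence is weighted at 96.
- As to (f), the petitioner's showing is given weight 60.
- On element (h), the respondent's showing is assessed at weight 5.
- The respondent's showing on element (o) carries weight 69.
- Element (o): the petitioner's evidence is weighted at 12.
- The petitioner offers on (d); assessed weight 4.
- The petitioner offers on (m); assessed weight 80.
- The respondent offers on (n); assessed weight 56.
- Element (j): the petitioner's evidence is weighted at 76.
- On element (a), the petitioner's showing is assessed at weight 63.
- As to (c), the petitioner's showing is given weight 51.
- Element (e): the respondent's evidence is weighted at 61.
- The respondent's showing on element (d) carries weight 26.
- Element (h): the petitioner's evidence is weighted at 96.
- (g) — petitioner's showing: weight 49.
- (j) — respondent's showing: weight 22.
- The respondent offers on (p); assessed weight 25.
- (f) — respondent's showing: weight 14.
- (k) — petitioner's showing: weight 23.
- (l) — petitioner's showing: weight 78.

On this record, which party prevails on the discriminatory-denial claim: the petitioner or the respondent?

— Issue I —
Stage I.1 — burden on petitioner; standard: the balance of probabilities (weight is at least 52).
    (a): 63 − 6 = 57 ≥ 52 [met]
    (b): 58 ≥ 52 [met]
  All elements met. The petitioner retains the burden for Stage I.2.
Stage I.2 — burden on petitioner; standard: the balance of probabilities (weight is at least 52).
    (c): 51 < 52 [not met]
  Stage I.2 not carried; the petitioner fails its burden.
The respondent prevails on this issue.
— Issue II —
Stage II.1 — burden on petitioner; standard: a preponderance (weight is at least 49).
    (f): 60 − 14 = 46 < 49 [not met]
    (g): 49 ≥ 49 [met]
  The petitioner does not carry Stage II.1.
So the respondent prevails on this issue.
— Issue III —
At Stage III.1 the petitioner must meet a heightened civil standard (weight is at least 74): on (l) the weight is 78, ≥ 74, so (l) meets the standard; on (m) the weight is 80, ≥ 74, so (m) meets the standard.
  All elements met. The burden passes to the respondent.
At Stage III.2 the respondent must meet a preponderance (weight exceeds 53): on (n) the weight is 56, which does exceed 53, so (n) meets the standard; on (o) the weight is 69 less the opposing 12 gives net 57, which does exceed 53, so (o) meets the standard.
  Stage III.2 carried; the burden shifts to the petitioner.
At Stage III.3 the petitioner must meet a heightened civil standard (weight is at least 74): on (p) the weight is 91 less the opposing 25 gives net 66, which does not reach 74, so (p) does not meet the standard.
  The petitioner does not carry Stage III.3.
So the respondent prevails on this issue.
Per-issue: Issue I → respondent; Issue II → respondent; Issue III → respondent. The petitioner must prevail on a majority of issues; overall, the respondent prevails.

respondent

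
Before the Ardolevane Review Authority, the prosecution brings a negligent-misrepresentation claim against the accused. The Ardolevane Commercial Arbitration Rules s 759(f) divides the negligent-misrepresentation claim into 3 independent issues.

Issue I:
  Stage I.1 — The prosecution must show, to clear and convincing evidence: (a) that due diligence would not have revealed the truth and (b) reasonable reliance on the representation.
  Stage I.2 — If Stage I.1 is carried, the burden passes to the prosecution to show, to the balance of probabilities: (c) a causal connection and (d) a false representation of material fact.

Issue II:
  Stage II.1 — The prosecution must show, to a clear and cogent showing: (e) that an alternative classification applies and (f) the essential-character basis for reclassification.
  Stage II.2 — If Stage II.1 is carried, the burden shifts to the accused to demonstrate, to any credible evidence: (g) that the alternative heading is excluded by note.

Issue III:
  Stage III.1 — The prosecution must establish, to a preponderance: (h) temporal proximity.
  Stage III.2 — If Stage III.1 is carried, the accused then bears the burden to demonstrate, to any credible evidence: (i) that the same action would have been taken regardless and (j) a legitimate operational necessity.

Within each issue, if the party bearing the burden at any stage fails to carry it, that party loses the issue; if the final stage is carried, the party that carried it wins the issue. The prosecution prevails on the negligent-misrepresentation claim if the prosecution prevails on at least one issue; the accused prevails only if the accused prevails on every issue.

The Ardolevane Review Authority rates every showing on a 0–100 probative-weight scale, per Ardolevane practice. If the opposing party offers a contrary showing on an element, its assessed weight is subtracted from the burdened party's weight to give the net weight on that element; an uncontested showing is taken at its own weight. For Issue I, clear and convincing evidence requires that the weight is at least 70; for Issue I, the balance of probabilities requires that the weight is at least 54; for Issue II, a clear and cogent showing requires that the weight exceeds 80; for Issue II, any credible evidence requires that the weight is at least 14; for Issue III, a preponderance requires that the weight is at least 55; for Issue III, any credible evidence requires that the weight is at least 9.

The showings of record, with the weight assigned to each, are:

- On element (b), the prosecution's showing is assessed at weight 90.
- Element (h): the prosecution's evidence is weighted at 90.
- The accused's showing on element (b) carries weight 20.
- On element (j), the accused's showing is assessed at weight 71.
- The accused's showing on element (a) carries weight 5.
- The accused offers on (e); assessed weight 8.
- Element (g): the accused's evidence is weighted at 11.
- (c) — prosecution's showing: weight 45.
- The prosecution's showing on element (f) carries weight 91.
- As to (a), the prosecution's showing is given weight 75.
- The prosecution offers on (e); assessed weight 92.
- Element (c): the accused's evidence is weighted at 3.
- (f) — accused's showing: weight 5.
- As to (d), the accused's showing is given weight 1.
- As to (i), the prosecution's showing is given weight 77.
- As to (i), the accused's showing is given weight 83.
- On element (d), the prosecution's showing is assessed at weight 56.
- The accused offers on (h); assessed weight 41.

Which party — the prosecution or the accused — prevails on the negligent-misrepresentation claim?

— Issue I —
At Stage I.1 the prosecution must meet clear and convincing evidence (weight is at least 70): on (a) the weight is 75 less the opposing 5 gives net 70, which does reach 70, so (a) meets the standard; on (b) the weight is 90 less the opposing 20 gives net 70, ≥ 70, so (b) meets the standard.
  Stage I.1 carried; the burden remains with the prosecution.
At Stage I.2 the prosecution must meet the balance of probabilities (weight is at least 54): on (c) the weight is 45 less the opposing 3 gives net 42, which does not reach 54, so (c) does not meet the standard; on (d) the weight is 56 less the opposing 1 gives net 55, ≥ 54, so (d) meets the standard.
  The prosecution does not carry Stage I.2.
So the accused prevails on this issue.
— Issue II —
Stage II.1 — burden on prosecution; standard: a clear and cogent showing (weight exceeds 80).
    (e): 92 − 8 = 84 > 80 [met]
    (f): 91 − 5 = 86 > 80 [met]
  Stage II.1 is satisfied; the onus moves to the accused.
Stage II.2 — burden on accused; standard: any credible evidence (weight is at least 14).
    (g): 11 < 14 [not met]
  The accused does not carry Stage II.2.
The prosecution prevails on this issue.
— Issue III —
Stage III.1 (prosecution, a preponderance, weight is at least 55): (h) net 90−41=49 < 55 — fails.
  Not every element is met, so the prosecution fails to carry Stage III.1.
So the accused prevails on this issue.
Per-issue: Issue I → accused; Issue II → prosecution; Issue III → accused. The prosecution must prevail on at least one issue; overall, the prosecution prevails.

prosecution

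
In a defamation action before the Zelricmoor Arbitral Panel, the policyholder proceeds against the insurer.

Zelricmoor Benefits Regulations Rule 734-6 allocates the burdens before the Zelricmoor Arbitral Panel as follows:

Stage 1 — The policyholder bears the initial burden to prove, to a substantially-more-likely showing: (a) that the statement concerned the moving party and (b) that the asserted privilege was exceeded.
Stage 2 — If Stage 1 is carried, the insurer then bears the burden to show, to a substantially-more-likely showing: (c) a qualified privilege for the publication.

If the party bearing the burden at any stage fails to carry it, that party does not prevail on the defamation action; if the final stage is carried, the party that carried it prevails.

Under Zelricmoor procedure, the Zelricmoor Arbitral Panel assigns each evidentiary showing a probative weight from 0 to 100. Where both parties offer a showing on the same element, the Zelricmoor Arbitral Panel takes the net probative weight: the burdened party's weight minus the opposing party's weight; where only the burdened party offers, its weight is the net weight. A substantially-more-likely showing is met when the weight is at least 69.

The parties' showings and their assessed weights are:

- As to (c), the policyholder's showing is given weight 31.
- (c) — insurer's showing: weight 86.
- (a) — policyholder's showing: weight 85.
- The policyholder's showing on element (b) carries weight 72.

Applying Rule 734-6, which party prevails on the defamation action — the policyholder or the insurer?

At Stage 1 the policyholder must meet a substantially-more-likely showing (weight is at least 69): on (a) the weight is 85, which does reach 69, so (a) meets the standard; on (b) the weight is 72, ≥ 69, so (b) meets the standard.
  Stage 1 is satisfied; the onus moves to the insurer.
At Stage 2 the insurer must meet a substantially-more-likely showing (weight is at least 69): on (c) the weight is 86 less the opposing 31 gives net 55, < 69, so (c) does not meet the standard.
  Stage 2 not carried; the insurer fails its burden.
The policyholder prevails.

policyholder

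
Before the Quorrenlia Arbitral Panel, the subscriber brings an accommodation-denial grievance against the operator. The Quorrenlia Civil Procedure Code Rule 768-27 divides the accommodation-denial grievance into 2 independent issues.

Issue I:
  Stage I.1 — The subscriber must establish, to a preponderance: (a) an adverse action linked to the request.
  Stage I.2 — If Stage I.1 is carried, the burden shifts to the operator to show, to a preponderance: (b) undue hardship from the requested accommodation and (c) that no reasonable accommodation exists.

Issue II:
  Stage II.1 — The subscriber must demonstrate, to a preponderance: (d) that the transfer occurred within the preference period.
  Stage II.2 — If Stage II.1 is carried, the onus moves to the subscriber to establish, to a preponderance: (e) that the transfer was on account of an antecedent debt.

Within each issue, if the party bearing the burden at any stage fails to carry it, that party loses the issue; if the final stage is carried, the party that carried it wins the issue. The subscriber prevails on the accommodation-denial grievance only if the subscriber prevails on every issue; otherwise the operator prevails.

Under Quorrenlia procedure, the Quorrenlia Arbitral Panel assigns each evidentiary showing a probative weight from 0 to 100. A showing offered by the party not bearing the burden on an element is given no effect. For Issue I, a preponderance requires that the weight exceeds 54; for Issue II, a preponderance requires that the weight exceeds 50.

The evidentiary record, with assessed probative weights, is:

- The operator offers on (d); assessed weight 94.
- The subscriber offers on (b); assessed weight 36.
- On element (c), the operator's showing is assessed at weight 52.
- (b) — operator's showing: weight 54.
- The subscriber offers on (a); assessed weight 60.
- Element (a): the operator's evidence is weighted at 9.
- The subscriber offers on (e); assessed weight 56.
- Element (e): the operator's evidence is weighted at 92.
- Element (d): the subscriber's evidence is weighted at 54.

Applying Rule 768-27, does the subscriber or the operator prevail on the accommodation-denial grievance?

— Issue I —
Stage I.1 — burden on subscriber; standard: a preponderance (weight exceeds 54).
    (a): 60 (operator's 9 disregarded) > 54 [met]
  All elements met. The burden passes to the operator.
Stage I.2 — burden on operator; standard: a preponderance (weight exceeds 54).
    (b): 54 (subscriber's 36 disregarded) ≤ 54 [not met]
    (c): 52 ≤ 54 [not met]
  The operator does not carry Stage I.2.
The subscriber prevails on this issue.
— Issue II —
At Stage II.1 the subscriber must meet a preponderance (weight exceeds 50): on (d) the weight is 54 (the operator's 94 is given no effect), which does exceed 50, so (d) meets the standard.
  All elements met. The subscriber retains the burden for Stage II.2.
At Stage II.2 the subscriber must meet a preponderance (weight exceeds 50): on (e) the weight is 56 (the operator's 92 is given no effect), which does exceed 50, so (e) meets the standard.
  The subscriber carries the last stage.
All stages carried — the subscriber prevails on this issue.
Per-issue: Issue I → subscriber; Issue II → subscriber. The subscriber must prevail on every issue; overall, the subscriber prevails.

subscriber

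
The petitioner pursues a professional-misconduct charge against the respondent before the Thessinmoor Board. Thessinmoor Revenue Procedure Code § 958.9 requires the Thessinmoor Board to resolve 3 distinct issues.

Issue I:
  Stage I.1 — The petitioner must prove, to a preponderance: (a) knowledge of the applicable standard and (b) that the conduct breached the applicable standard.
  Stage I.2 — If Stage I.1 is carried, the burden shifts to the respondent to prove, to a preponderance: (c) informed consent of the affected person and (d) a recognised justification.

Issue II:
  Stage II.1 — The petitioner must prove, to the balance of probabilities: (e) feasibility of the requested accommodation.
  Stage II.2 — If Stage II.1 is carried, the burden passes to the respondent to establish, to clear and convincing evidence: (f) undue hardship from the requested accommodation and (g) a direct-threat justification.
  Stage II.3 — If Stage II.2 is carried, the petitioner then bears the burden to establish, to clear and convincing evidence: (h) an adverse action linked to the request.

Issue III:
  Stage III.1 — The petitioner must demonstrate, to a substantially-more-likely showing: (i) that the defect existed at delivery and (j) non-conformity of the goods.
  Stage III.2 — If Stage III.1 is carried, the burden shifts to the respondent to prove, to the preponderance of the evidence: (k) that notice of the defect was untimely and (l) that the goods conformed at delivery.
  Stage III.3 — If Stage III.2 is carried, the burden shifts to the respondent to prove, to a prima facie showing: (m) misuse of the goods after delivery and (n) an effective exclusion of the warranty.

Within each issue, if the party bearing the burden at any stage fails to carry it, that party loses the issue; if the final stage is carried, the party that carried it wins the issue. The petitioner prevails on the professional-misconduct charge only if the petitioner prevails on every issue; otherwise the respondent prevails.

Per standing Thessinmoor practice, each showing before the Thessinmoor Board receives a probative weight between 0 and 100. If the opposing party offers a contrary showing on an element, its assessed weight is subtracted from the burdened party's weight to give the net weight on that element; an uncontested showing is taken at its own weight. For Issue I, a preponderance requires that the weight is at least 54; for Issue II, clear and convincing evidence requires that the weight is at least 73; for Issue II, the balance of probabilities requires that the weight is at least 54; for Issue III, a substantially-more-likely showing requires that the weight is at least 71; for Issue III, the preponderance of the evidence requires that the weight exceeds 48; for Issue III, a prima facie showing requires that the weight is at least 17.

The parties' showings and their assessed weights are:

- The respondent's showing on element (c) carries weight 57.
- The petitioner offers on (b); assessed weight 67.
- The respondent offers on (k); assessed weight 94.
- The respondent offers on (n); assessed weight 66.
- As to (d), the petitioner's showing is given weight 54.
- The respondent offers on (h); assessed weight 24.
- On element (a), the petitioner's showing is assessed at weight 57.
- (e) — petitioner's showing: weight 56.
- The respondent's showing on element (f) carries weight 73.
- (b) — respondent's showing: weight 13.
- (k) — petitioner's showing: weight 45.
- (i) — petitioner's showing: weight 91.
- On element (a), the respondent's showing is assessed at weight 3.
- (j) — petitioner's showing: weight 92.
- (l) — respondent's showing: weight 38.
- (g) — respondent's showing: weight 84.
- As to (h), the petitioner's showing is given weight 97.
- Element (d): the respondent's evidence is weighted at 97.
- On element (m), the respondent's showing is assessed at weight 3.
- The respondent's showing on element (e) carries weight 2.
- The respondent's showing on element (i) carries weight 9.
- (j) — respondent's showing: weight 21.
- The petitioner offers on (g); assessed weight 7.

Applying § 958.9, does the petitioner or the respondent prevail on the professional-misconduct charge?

petitioner

— Issue I —
Stage I.1 (petitioner, a preponderance, weight is at least 54): (a) net 57−3=54 ≥ 54 — meets; (b) net 67−13=54 ≥ 54 — meets.
  Stage I.1 carried; the burden shifts to the respondent.
Stage I.2 (respondent, a preponderance, weight is at least 54): (c) 57 ≥ 54 — meets; (d) net 97−54=43 < 54 — fails.
  Stage I.2 not carried; the respondent fails its burden.
The petitioner prevails on this issue.
— Issue II —
Stage II.1 — burden on petitioner; standard: the balance of probabilities (weight is at least 54).
    (e): 56 − 2 = 54 ≥ 54 [met]
  The petitioner carries Stage II.1; the respondent now bears the burden.
Stage II.2 — burden on respondent; standard: clear and convincing evidence (weight is at least 73).
    (f): 73 ≥ 73 [met]
    (g): 84 − 7 = 77 ≥ 73 [met]
  Stage II.2 is satisfied; the onus moves to the petitioner.
Stage II.3 — burden on petitioner; standard: clear and convincing evidence (weight is at least 73).
    (h): 97 − 24 = 73 ≥ 73 [met]
  Stage II.3 carried; the final stage is satisfied.
With every stage satisfied, the petitioner prevails on this issue.
— Issue III —
Stage III.1 (petitioner, a substantially-more-likely showing, weight is at least 71): (i) net 91−9=82 ≥ 71 — meets; (j) net 92−21=71 ≥ 71 — meets.
  Stage III.1 carried; the burden shifts to the respondent.
Stage III.2 (respondent, the preponderance of the evidence, weight exceeds 48): (k) net 94−45=49 > 48 — meets; (l) 38 ≤ 48 — fails.
  Stage III.2 not carried; the respondent fails its burden.
The analysis ends at Stage III.2; the petitioner prevails on this issue.
Per-issue: Issue I → petitioner; Issue II → petitioner; Issue III → petitioner. The petitioner must prevail on every issue; overall, the petitioner prevails.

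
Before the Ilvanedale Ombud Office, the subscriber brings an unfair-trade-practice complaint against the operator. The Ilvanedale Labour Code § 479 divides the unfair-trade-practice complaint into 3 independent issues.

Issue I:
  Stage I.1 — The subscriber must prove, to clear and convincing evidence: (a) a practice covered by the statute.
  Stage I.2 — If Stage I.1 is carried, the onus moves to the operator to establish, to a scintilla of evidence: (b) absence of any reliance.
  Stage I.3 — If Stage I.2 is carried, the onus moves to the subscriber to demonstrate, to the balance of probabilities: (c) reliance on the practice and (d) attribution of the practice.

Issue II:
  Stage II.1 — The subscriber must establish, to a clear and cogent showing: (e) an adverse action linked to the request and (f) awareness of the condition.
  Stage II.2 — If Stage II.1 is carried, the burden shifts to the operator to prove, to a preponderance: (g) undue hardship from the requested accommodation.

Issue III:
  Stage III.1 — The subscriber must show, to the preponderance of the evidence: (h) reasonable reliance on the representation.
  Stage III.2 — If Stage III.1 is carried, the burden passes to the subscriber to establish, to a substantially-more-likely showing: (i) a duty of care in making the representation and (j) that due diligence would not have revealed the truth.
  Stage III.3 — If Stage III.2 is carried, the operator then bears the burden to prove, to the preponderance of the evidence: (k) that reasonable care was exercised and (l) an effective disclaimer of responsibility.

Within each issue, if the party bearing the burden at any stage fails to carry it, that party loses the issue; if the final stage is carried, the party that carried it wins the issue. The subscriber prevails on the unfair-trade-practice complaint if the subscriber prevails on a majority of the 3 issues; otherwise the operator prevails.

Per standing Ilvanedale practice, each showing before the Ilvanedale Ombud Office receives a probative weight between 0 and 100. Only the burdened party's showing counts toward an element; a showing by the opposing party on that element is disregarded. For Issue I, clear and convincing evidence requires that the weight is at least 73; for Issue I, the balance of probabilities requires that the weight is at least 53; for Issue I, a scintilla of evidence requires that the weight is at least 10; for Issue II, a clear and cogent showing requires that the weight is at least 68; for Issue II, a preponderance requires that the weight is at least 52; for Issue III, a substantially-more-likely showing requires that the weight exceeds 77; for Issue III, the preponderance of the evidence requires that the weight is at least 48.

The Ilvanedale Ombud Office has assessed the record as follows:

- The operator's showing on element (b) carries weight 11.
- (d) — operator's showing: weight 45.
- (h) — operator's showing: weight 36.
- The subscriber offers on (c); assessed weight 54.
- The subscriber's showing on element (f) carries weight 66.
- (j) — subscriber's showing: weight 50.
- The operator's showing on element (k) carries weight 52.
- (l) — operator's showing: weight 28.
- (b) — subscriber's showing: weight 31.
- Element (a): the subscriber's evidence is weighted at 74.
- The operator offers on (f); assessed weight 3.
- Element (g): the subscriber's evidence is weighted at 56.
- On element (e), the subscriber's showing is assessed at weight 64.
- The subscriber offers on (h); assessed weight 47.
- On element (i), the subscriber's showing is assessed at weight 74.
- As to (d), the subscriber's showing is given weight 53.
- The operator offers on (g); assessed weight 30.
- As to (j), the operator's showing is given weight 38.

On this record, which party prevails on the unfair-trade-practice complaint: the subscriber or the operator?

— Issue I —
At Stage I.1 the subscriber must meet clear and convincing evidence (weight is at least 73): on (a) the weight is 74, ≥ 73, so (a) meets the standard.
  Stage I.1 carried; the burden shifts to the operator.
At Stage I.2 the operator must meet a scintilla of evidence (weight is at least 10): on (b) the weight is 11 (the subscriber's 31 is given no effect), which does reach 10, so (b) meets the standard.
  The operator carries Stage I.2; the subscriber now bears the burden.
At Stage I.3 the subscriber must meet the balance of probabilities (weight is at least 53): on (c) the weight is 54, ≥ 53, so (c) meets the standard; on (d) the weight is 53 (the operator's 45 is given no effect), which does reach 53, so (d) meets the standard.
  All elements met at the final stage.
All stages carried — the subscriber prevails on this issue.
— Issue II —
Stage II.1 — burden on subscriber; standard: a clear and cogent showing (weight is at least 68).
    (e): 64 < 68 [not met]
    (f): 66 (operator's 3 disregarded) < 68 [not met]
  Stage II.1 not carried; the subscriber fails its burden.
The analysis ends at Stage II.1; the operator prevails on this issue.
— Issue III —
Stage III.1 — burden on subscriber; standard: the preponderance of the evidence (weight is at least 48).
    (h): 47 (operator's 36 disregarded) < 48 [not met]
  Not every element is met, so the subscriber fails to carry Stage III.1.
The operator prevails on this issue.
Per-issue: Issue I → subscriber; Issue II → operator; Issue III → operator. The subscriber must prevail on a majority of issues; overall, the operator prevails.

operator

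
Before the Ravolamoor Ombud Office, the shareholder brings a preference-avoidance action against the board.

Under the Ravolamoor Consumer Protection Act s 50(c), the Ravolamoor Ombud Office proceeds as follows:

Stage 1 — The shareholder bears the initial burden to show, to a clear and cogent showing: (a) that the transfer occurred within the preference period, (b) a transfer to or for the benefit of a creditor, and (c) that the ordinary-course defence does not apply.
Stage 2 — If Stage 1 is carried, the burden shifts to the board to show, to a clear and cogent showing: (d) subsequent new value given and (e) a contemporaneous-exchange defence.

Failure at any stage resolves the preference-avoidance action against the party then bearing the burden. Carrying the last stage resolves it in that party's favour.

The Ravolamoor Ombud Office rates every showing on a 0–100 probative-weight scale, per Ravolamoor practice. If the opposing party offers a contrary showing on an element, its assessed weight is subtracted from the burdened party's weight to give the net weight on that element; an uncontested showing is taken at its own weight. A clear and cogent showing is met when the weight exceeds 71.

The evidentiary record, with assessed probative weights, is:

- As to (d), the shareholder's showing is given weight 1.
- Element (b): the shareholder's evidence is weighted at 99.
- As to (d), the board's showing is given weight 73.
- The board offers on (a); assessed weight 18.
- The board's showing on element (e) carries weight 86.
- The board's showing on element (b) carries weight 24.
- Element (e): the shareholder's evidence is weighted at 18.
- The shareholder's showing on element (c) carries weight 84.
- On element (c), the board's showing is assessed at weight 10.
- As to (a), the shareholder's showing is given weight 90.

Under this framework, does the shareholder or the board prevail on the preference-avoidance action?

shareholder

At Stage 1 the shareholder must meet a clear and cogent showing (weight exceeds 71): on (a) the weight is 90 less the opposing 18 gives net 72, which does exceed 71, so (a) meets the standard; on (b) the weight is 99 less the opposing 24 gives net 75, which does exceed 71, so (b) meets the standard; on (c) the weight is 84 less the opposing 10 gives net 74, which does exceed 71, so (c) meets the standard.
  All elements met. The burden passes to the board.
At Stage 2 the board must meet a clear and cogent showing (weight exceeds 71): on (d) the weight is 73 less the opposing 1 gives net 72, > 71, so (d) meets the standard; on (e) the weight is 86 less the opposing 18 gives net 68, which does not exceed 71, so (e) does not meet the standard.
  Not every element is met, so the board fails to carry Stage 2.
The analysis ends at Stage 2; the shareholder prevails.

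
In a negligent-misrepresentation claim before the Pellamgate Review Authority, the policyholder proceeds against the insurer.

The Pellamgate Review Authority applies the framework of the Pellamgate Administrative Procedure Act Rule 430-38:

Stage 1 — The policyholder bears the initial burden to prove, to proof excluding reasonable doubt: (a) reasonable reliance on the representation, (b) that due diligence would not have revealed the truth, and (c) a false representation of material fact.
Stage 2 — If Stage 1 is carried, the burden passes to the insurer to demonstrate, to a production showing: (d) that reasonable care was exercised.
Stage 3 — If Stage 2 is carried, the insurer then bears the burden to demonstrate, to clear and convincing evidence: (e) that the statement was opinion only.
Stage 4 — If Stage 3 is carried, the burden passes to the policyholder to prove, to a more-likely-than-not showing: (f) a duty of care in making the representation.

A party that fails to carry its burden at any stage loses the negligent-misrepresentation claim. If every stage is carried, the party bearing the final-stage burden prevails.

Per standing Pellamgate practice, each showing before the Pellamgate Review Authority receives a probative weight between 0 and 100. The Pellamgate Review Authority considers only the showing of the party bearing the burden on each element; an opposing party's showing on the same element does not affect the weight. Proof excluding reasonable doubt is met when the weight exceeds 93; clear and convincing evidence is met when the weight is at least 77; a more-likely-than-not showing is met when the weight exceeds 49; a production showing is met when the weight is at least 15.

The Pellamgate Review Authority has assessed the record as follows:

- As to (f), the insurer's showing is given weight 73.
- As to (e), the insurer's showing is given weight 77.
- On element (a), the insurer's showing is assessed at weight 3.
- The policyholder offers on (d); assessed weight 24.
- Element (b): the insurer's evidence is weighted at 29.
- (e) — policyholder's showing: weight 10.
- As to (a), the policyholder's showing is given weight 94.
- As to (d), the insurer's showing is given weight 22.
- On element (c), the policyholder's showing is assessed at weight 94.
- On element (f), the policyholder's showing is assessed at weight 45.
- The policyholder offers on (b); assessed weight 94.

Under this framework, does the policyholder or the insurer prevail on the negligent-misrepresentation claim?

At Stage 1 the policyholder must meet proof excluding reasonable doubt (weight exceeds 93): on (a) the weight is 94 (the insurer's 3 is given no effect), which does exceed 93, so (a) meets the standard; on (b) the weight is 94 (the insurer's 29 is given no effect), > 93, so (b) meets the standard; on (c) the weight is 94, which does exceed 93, so (c) meets the standard.
  All elements met. The burden passes to the insurer.
At Stage 2 the insurer must meet a production showing (weight is at least 15): on (d) the weight is 22 (the policyholder's 24 is given no effect), which does reach 15, so (d) meets the standard.
  Stage 2 is satisfied; the insurer continues to bear the burden.
At Stage 3 the insurer must meet clear and convincing evidence (weight is at least 77): on (e) the weight is 77 (the policyholder's 10 is given no effect), ≥ 77, so (e) meets the standard.
  The insurer carries Stage 3; the policyholder now bears the burden.
At Stage 4 the policyholder must meet a more-likely-than-not showing (weight exceeds 49): on (f) the weight is 45 (the insurer's 73 is given no effect), which does not exceed 49, so (f) does not meet the standard.
  The policyholder does not carry Stage 4.
The analysis ends at Stage 4; the insurer prevails.

insurer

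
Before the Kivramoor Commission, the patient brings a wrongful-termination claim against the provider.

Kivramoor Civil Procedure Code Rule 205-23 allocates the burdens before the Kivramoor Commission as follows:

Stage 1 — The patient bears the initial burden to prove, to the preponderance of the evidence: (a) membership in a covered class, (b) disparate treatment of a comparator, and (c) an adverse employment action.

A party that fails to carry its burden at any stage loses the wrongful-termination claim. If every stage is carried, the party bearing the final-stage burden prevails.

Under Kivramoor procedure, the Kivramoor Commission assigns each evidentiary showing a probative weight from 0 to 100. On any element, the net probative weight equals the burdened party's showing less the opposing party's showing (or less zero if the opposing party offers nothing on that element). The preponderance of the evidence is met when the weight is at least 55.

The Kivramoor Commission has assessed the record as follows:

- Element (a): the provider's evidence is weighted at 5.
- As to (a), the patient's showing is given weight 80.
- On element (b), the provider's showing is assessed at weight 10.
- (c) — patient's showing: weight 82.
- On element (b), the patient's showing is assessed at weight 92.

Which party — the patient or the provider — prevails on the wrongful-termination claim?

patient

Stage 1 (patient, the preponderance of the evidence, weight is at least 55): (a) net 80−5=75 ≥ 55 — meets; (b) net 92−10=82 ≥ 55 — meets; (c) 82 ≥ 55 — meets.
  The patient carries the last stage.
With every stage satisfied, the patient prevails.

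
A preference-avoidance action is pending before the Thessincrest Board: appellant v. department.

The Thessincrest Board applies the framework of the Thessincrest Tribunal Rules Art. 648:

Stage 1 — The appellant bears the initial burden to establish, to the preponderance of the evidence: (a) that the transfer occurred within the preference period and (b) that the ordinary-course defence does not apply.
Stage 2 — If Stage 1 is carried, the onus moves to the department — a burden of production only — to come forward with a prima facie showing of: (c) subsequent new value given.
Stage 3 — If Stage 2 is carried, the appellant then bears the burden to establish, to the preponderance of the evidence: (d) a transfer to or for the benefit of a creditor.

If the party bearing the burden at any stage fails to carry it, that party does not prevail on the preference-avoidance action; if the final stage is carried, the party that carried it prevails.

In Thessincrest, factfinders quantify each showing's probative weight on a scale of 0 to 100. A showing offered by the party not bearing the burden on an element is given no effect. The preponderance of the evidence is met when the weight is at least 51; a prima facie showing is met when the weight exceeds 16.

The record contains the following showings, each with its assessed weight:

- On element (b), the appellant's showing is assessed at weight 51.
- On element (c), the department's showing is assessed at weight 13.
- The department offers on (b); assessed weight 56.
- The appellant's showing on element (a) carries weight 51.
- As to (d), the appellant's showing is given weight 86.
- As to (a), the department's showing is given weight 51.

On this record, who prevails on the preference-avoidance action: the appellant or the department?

At Stage 1 the appellant must meet the preponderance of the evidence (weight is at least 51): on (a) the weight is 51 (the department's 51 is given no effect), ≥ 51, so (a) meets the standard; on (b) the weight is 51 (the department's 56 is given no effect), which does reach 51, so (b) meets the standard.
  Stage 1 carried; the burden shifts to the department.
At Stage 2 the department must meet a prima facie showing (weight exceeds 16): on (c) the weight is 13, which does not exceed 16, so (c) does not meet the standard.
  Not every element is met, so the department fails to carry Stage 2.
The appellant prevails.

appellant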